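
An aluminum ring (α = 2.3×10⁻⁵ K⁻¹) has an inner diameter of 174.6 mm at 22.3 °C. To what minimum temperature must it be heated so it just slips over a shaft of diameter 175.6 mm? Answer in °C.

Required Δd = 175.6 − 174.6 = 1.0 mm
Δd = αd₀ΔT ⇒ ΔT = Δd/(αd₀) = 1.0 / (2.3×10⁻⁵ × 174.6) = 249.02 K
T_min = 22.3 + 249.02 = 271.32 °C

T = 271 °C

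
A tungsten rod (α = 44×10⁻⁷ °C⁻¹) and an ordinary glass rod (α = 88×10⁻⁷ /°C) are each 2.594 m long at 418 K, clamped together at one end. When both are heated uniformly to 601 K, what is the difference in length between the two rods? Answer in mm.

ΔT = 183 K
tungsten: ΔL = 44×10⁻⁷ × 2.594 m × 183 = 2.0887×10⁻³ m = 2.0887 mm
ordinary glass: ΔL = 88×10⁻⁷ × 2.594 m × 183 = 4.1774×10⁻³ m = 4.1774 mm
difference = 4.1774 − 2.0887 = 2.0887 mm

2.09 mm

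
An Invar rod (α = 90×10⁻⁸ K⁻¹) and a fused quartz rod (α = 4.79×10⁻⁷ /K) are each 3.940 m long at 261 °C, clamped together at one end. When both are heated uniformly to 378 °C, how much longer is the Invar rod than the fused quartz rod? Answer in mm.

ΔT = 117 K
Invar: ΔL = 90×10⁻⁸ × 3.940 m × 117 = 4.1488×10⁻⁴ m = 0.41488 mm
fused quartz: ΔL = 4.79×10⁻⁷ × 3.940 m × 117 = 2.2081×10⁻⁴ m = 0.22081 mm
difference = 0.41488 − 0.22081 = 0.19407 mm

0.194 mm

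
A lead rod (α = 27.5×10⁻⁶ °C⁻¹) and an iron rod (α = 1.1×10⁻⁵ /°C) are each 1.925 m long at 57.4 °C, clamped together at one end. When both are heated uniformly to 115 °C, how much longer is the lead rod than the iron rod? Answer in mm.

1.83 mm

ΔT = 57.6 K
lead: ΔL = 27.5×10⁻⁶ × 1.925 m × 57.6 = 3.0492×10⁻³ m = 3.0492 mm
iron: ΔL = 1.1×10⁻⁵ × 1.925 m × 57.6 = 1.2197×10⁻³ m = 1.2197 mm
difference = 3.0492 − 1.2197 = 1.8295 mm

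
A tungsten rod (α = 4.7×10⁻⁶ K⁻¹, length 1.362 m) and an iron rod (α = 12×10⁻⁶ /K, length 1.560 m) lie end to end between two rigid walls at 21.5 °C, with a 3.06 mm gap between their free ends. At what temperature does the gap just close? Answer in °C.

Gap closes when ΔL₁ + ΔL₂ = 3.06 mm = 3.06×10⁻³ m
(α₁L₁ + α₂L₂)ΔT = g
α₁L₁ + α₂L₂ = 4.7×10⁻⁶×1.362 + 12×10⁻⁶×1.560 = 2.51214×10⁻⁵ m/K
ΔT = 3.06×10⁻³ / 2.51214×10⁻⁵ = 121.81 K
T = 21.5 + 121.81 = 143.31 °C

T = 143 °C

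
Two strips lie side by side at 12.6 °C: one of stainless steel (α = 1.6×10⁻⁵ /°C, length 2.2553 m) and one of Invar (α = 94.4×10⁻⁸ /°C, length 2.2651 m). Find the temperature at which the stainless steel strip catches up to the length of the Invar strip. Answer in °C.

T = 301.3 °C

L₁(1 + α₁ΔT) = L₂(1 + α₂ΔT) ⇒ ΔT = (L₂ − L₁)/(α₁L₁ − α₂L₂)
L₂ − L₁ = 2.2651 − 2.2553 = 9.80×10⁻³ m
α₁L₁ − α₂L₂ = 1.6×10⁻⁵×2.2553 − 94.4×10⁻⁸×2.2651 = 3.39465456×10⁻⁵ m/K
ΔT = 9.80×10⁻³ / 3.39465456×10⁻⁵ = 288.689 K
T = 12.6 + 288.689 = 301.289 °C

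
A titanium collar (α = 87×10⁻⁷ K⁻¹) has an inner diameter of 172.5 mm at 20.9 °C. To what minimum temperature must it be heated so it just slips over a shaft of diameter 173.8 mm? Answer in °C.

Required Δd = 173.8 − 172.5 = 1.3 mm
Δd = αd₀ΔT ⇒ ΔT = Δd/(αd₀) = 1.3 / (87×10⁻⁷ × 172.5) = 866.23 K
T_min = 20.9 + 866.23 = 887.13 °C

T = 887 °C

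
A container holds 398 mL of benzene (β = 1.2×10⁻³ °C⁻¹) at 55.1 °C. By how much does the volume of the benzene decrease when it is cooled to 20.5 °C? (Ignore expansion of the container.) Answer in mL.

|ΔT| = |20.5 − 55.1| = 34.6 K
ΔV = βV₀ΔT = (1.2×10⁻³)(398)(34.6) = 16.5 mL

ΔV = 16.5 mL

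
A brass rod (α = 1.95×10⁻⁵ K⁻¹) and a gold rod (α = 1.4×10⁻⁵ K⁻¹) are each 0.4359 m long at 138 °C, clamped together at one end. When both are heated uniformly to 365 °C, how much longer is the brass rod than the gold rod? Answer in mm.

0.544 mm

ΔT = 227 K
brass: ΔL = 1.95×10⁻⁵ × 0.4359 m × 227 = 1.9295×10⁻³ m = 1.9295 mm
gold: ΔL = 1.4×10⁻⁵ × 0.4359 m × 227 = 1.3853×10⁻³ m = 1.3853 mm
difference = 1.9295 − 1.3853 = 0.5442 mm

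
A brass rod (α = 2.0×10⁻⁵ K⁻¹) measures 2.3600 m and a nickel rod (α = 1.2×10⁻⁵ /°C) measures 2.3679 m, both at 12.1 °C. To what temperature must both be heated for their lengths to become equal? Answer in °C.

T = 432.6 °C

L₁(1 + α₁ΔT) = L₂(1 + α₂ΔT) ⇒ ΔT = (L₂ − L₁)/(α₁L₁ − α₂L₂)
L₂ − L₁ = 2.3679 − 2.3600 = 7.90×10⁻³ m
α₁L₁ − α₂L₂ = 2.0×10⁻⁵×2.3600 − 1.2×10⁻⁵×2.3679 = 1.87852×10⁻⁵ m/K
ΔT = 7.90×10⁻³ / 1.87852×10⁻⁵ = 420.544 K
T = 12.1 + 420.544 = 432.644 °C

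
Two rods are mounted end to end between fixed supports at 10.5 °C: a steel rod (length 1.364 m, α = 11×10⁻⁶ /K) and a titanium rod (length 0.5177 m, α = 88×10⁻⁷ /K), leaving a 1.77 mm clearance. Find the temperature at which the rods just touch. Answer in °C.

α₁L₁ = 1.5004×10⁻⁵ m/K, α₂L₂ = 4.55576×10⁻⁶ m/K → total 1.955976×10⁻⁵ m/K
ΔT = g/(α₁L₁+α₂L₂) = 1.77×10⁻³ / 1.955976×10⁻⁵ = 90.49 K
T = 10.5 + 90.49 = 100.99 °C

T = 101 °C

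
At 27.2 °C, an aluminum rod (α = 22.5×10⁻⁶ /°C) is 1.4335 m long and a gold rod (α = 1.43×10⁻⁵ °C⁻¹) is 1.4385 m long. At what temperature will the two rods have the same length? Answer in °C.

L₁(1 + α₁ΔT) = L₂(1 + α₂ΔT) ⇒ ΔT = (L₂ − L₁)/(α₁L₁ − α₂L₂)
L₂ − L₁ = 1.4385 − 1.4335 = 5.00×10⁻³ m
α₁L₁ − α₂L₂ = 22.5×10⁻⁶×1.4335 − 1.43×10⁻⁵×1.4385 = 1.16832×10⁻⁵ m/K
ΔT = 5.00×10⁻³ / 1.16832×10⁻⁵ = 427.965 K
T = 27.2 + 427.965 = 455.165 °C

T = 455.2 °C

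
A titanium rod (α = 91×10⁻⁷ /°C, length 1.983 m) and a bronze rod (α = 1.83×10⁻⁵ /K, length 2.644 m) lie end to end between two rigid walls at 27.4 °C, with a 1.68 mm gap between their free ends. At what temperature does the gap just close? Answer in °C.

Gap closes when ΔL₁ + ΔL₂ = 1.68 mm = 1.68×10⁻³ m
(α₁L₁ + α₂L₂)ΔT = g
α₁L₁ + α₂L₂ = 91×10⁻⁷×1.983 + 1.83×10⁻⁵×2.644 = 6.64305×10⁻⁵ m/K
ΔT = 1.68×10⁻³ / 6.64305×10⁻⁵ = 25.290 K
T = 27.4 + 25.290 = 52.690 °C

T = 52.7 °C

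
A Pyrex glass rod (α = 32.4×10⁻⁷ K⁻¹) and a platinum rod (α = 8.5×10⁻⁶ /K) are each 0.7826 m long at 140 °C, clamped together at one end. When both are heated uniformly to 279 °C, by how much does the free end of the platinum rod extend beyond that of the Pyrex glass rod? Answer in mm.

ΔT = 139 K
Pyrex glass: ΔL = 32.4×10⁻⁷ × 0.7826 m × 139 = 3.5245×10⁻⁴ m = 0.35245 mm
platinum: ΔL = 8.5×10⁻⁶ × 0.7826 m × 139 = 9.2464×10⁻⁴ m = 0.92464 mm
difference = 0.92464 − 0.35245 = 0.57219 mm

0.572 mm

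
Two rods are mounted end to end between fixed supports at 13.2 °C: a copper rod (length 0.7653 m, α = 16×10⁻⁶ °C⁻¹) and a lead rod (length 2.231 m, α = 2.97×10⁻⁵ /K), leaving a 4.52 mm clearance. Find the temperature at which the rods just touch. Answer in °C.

Gap closes when ΔL₁ + ΔL₂ = 4.52 mm = 4.52×10⁻³ m
(α₁L₁ + α₂L₂)ΔT = g
α₁L₁ + α₂L₂ = 16×10⁻⁶×0.7653 + 2.97×10⁻⁵×2.231 = 7.85055×10⁻⁵ m/K
ΔT = 4.52×10⁻³ / 7.85055×10⁻⁵ = 57.576 K
T = 13.2 + 57.576 = 70.776 °C

T = 70.8 °C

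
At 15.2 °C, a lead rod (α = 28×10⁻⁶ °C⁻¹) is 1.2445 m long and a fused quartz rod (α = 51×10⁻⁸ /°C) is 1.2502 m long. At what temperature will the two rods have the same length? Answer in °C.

T = 181.8 °C

L₁(1 + α₁ΔT) = L₂(1 + α₂ΔT) ⇒ ΔT = (L₂ − L₁)/(α₁L₁ − α₂L₂)
L₂ − L₁ = 1.2502 − 1.2445 = 5.70×10⁻³ m
α₁L₁ − α₂L₂ = 28×10⁻⁶×1.2445 − 51×10⁻⁸×1.2502 = 3.4208398×10⁻⁵ m/K
ΔT = 5.70×10⁻³ / 3.4208398×10⁻⁵ = 166.626 K
T = 15.2 + 166.626 = 181.826 °C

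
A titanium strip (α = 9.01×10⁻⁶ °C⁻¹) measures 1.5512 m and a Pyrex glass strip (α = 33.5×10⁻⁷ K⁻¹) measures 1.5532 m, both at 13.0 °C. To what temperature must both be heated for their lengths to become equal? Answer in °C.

T = 241.0 °C

Equal length when α₁L₁ΔT − α₂L₂ΔT = L₂ − L₁ = 2.00×10⁻³ m
α₁L₁ = 1.3976312×10⁻⁵, α₂L₂ = 5.20322×10⁻⁶ → Δ(αL) = 8.773092×10⁻⁶ m/K
ΔT = 2.00×10⁻³ / 8.773092×10⁻⁶ = 227.970 K, so T = 13.0 + 227.970 = 240.970 °C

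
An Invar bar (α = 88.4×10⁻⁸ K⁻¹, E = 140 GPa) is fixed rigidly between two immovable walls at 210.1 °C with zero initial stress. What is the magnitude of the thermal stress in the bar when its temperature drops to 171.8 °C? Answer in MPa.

Fully constrained: the free strain ε = αΔT is blocked, so σ = Eε = EαΔT.
|ΔT| = 38.3 K
σ = 140×10⁹ × 88.4×10⁻⁸ × 38.3 = 4.74×10⁶ Pa

σ = 4.74 MPa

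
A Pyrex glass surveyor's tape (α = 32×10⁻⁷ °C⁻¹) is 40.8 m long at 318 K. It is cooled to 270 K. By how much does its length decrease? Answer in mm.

|ΔT| = |270 − 318| = 48 K
ΔL = αL₀ΔT = (32×10⁻⁷)(40.8)(48) = 6.27×10⁻³ m

ΔL = 6.27 mm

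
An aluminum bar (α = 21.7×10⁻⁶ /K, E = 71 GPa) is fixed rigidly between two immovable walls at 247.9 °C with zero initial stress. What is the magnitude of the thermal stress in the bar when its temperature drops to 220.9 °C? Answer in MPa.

Fully constrained: the free strain ε = αΔT is blocked, so σ = Eε = EαΔT.
|ΔT| = 27.0 K
σ = 71.0×10⁹ × 21.7×10⁻⁶ × 27.0 = 4.16×10⁷ Pa

σ = 41.6 MPa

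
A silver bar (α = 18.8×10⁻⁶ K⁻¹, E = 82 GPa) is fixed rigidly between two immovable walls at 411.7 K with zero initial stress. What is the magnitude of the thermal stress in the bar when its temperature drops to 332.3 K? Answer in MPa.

Fully constrained: the free strain ε = αΔT is blocked, so σ = Eε = EαΔT.
|ΔT| = 79.4 K
σ = 82.0×10⁹ × 18.8×10⁻⁶ × 79.4 = 1.22×10⁸ Pa

σ = 122 MPa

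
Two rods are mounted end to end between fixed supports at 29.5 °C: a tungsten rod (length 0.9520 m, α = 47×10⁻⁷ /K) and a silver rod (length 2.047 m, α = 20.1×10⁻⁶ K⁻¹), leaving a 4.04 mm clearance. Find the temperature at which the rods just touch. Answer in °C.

T = 118 °C

α₁L₁ = 4.4744×10⁻⁶ m/K, α₂L₂ = 4.11447×10⁻⁵ m/K → total 4.56191×10⁻⁵ m/K
ΔT = g/(α₁L₁+α₂L₂) = 4.04×10⁻³ / 4.56191×10⁻⁵ = 88.56 K
T = 29.5 + 88.56 = 118.06 °C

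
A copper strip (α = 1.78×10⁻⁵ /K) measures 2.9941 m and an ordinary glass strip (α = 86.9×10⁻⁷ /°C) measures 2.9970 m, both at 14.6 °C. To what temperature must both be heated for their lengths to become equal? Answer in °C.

T = 121.0 °C

L₁(1 + α₁ΔT) = L₂(1 + α₂ΔT) ⇒ ΔT = (L₂ − L₁)/(α₁L₁ − α₂L₂)
L₂ − L₁ = 2.9970 − 2.9941 = 2.90×10⁻³ m
α₁L₁ − α₂L₂ = 1.78×10⁻⁵×2.9941 − 86.9×10⁻⁷×2.9970 = 2.725105×10⁻⁵ m/K
ΔT = 2.90×10⁻³ / 2.725105×10⁻⁵ = 106.418 K
T = 14.6 + 106.418 = 121.018 °C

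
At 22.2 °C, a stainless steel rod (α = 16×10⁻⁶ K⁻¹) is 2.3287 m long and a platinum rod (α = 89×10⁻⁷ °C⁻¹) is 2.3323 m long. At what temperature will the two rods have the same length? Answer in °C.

L₁(1 + α₁ΔT) = L₂(1 + α₂ΔT) ⇒ ΔT = (L₂ − L₁)/(α₁L₁ − α₂L₂)
L₂ − L₁ = 2.3323 − 2.3287 = 3.60×10⁻³ m
α₁L₁ − α₂L₂ = 16×10⁻⁶×2.3287 − 89×10⁻⁷×2.3323 = 1.650173×10⁻⁵ m/K
ΔT = 3.60×10⁻³ / 1.650173×10⁻⁵ = 218.159 K
T = 22.2 + 218.159 = 240.359 °C

T = 240.4 °C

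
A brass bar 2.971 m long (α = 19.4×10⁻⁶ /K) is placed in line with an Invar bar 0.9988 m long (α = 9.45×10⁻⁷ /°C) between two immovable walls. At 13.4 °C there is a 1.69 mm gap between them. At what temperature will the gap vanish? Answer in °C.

Gap closes when ΔL₁ + ΔL₂ = 1.69 mm = 1.69×10⁻³ m
(α₁L₁ + α₂L₂)ΔT = g
α₁L₁ + α₂L₂ = 19.4×10⁻⁶×2.971 + 9.45×10⁻⁷×0.9988 = 5.8581266×10⁻⁵ m/K
ΔT = 1.69×10⁻³ / 5.8581266×10⁻⁵ = 28.849 K
T = 13.4 + 28.849 = 42.249 °C

T = 42.2 °C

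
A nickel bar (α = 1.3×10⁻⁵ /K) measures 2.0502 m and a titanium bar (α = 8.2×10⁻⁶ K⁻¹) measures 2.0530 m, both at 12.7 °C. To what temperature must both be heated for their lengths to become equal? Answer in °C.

T = 297.9 °C

L₁(1 + α₁ΔT) = L₂(1 + α₂ΔT) ⇒ ΔT = (L₂ − L₁)/(α₁L₁ − α₂L₂)
L₂ − L₁ = 2.0530 − 2.0502 = 2.80×10⁻³ m
α₁L₁ − α₂L₂ = 1.3×10⁻⁵×2.0502 − 8.2×10⁻⁶×2.0530 = 9.818×10⁻⁶ m/K
ΔT = 2.80×10⁻³ / 9.818×10⁻⁶ = 285.190 K
T = 12.7 + 285.190 = 297.890 °C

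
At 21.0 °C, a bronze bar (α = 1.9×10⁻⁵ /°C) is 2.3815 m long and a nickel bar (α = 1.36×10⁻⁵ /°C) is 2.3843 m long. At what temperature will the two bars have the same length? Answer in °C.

T = 239.4 °C

Equal length when α₁L₁ΔT − α₂L₂ΔT = L₂ − L₁ = 2.80×10⁻³ m
α₁L₁ = 4.52485×10⁻⁵, α₂L₂ = 3.242648×10⁻⁵ → Δ(αL) = 1.282202×10⁻⁵ m/K
ΔT = 2.80×10⁻³ / 1.282202×10⁻⁵ = 218.374 K, so T = 21.0 + 218.374 = 239.374 °C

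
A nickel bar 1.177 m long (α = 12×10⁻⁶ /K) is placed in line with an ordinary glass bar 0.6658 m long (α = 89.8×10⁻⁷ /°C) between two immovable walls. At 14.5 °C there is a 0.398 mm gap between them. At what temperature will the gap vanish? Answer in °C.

T = 34.3 °C

α₁L₁ = 1.4124×10⁻⁵ m/K, α₂L₂ = 5.978884×10⁻⁶ m/K → total 2.0102884×10⁻⁵ m/K
ΔT = g/(α₁L₁+α₂L₂) = 3.98×10⁻⁴ / 2.0102884×10⁻⁵ = 19.798 K
T = 14.5 + 19.798 = 34.298 °C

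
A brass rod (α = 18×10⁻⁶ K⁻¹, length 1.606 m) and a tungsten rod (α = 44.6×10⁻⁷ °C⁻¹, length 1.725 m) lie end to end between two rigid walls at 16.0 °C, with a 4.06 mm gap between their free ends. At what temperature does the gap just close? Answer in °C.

α₁L₁ = 2.8908×10⁻⁵ m/K, α₂L₂ = 7.6935×10⁻⁶ m/K → total 3.66015×10⁻⁵ m/K
ΔT = g/(α₁L₁+α₂L₂) = 4.06×10⁻³ / 3.66015×10⁻⁵ = 110.92 K
T = 16.0 + 110.92 = 126.92 °C

T = 127 °C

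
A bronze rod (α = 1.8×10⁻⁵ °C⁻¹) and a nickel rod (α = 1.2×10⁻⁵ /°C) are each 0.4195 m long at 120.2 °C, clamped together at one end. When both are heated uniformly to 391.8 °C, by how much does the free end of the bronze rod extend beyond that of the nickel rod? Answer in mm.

ΔT = 271.6 K
bronze: ΔL = 1.8×10⁻⁵ × 0.4195 m × 271.6 = 2.0509×10⁻³ m = 2.0509 mm
nickel: ΔL = 1.2×10⁻⁵ × 0.4195 m × 271.6 = 1.3672×10⁻³ m = 1.3672 mm
difference = 2.0509 − 1.3672 = 0.6837 mm

0.684 mm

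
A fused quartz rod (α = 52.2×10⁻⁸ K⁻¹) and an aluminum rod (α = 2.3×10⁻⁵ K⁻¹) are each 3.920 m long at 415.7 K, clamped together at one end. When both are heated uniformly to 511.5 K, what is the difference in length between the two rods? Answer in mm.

8.44 mm

ΔT = 95.8 K
fused quartz: ΔL = 52.2×10⁻⁸ × 3.920 m × 95.8 = 1.9603×10⁻⁴ m = 0.19603 mm
aluminum: ΔL = 2.3×10⁻⁵ × 3.920 m × 95.8 = 8.6373×10⁻³ m = 8.6373 mm
difference = 8.6373 − 0.19603 = 8.44127 mm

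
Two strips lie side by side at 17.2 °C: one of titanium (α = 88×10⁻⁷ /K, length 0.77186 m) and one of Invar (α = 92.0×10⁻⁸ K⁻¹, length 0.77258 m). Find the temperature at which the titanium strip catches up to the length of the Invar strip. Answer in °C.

T = 135.6 °C

L₁(1 + α₁ΔT) = L₂(1 + α₂ΔT) ⇒ ΔT = (L₂ − L₁)/(α₁L₁ − α₂L₂)
L₂ − L₁ = 0.77258 − 0.77186 = 7.20×10⁻⁴ m
α₁L₁ − α₂L₂ = 88×10⁻⁷×0.77186 − 92.0×10⁻⁸×0.77258 = 6.0815944×10⁻⁶ m/K
ΔT = 7.20×10⁻⁴ / 6.0815944×10⁻⁶ = 118.390 K
T = 17.2 + 118.390 = 135.590 °C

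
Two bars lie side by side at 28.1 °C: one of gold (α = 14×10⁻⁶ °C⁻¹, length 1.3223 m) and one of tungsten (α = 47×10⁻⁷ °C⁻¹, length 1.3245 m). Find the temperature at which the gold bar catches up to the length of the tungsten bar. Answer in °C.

Equal length when α₁L₁ΔT − α₂L₂ΔT = L₂ − L₁ = 2.20×10⁻³ m
α₁L₁ = 1.85122×10⁻⁵, α₂L₂ = 6.22515×10⁻⁶ → Δ(αL) = 1.228705×10⁻⁵ m/K
ΔT = 2.20×10⁻³ / 1.228705×10⁻⁵ = 179.050 K, so T = 28.1 + 179.050 = 207.150 °C

T = 207.2 °C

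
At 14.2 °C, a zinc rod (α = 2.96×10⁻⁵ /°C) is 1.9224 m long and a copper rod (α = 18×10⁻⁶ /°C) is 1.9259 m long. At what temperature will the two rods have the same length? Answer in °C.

L₁(1 + α₁ΔT) = L₂(1 + α₂ΔT) ⇒ ΔT = (L₂ − L₁)/(α₁L₁ − α₂L₂)
L₂ − L₁ = 1.9259 − 1.9224 = 3.50×10⁻³ m
α₁L₁ − α₂L₂ = 2.96×10⁻⁵×1.9224 − 18×10⁻⁶×1.9259 = 2.223684×10⁻⁵ m/K
ΔT = 3.50×10⁻³ / 2.223684×10⁻⁵ = 157.396 K
T = 14.2 + 157.396 = 171.596 °C

T = 171.6 °C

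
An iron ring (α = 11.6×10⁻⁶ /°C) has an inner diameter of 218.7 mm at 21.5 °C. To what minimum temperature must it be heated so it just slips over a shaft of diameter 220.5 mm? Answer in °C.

T = 731 °C

Required Δd = 220.5 − 218.7 = 1.8 mm
Δd = αd₀ΔT ⇒ ΔT = Δd/(αd₀) = 1.8 / (11.6×10⁻⁶ × 218.7) = 709.52 K
T_min = 21.5 + 709.52 = 731.02 °C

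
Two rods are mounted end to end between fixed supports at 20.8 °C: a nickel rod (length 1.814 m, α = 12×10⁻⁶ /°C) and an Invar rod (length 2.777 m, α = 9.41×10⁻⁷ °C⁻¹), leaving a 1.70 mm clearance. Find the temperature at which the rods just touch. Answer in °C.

T = 90.5 °C

α₁L₁ = 2.1768×10⁻⁵ m/K, α₂L₂ = 2.613157×10⁻⁶ m/K → total 2.4381157×10⁻⁵ m/K
ΔT = g/(α₁L₁+α₂L₂) = 1.70×10⁻³ / 2.4381157×10⁻⁵ = 69.726 K
T = 20.8 + 69.726 = 90.526 °C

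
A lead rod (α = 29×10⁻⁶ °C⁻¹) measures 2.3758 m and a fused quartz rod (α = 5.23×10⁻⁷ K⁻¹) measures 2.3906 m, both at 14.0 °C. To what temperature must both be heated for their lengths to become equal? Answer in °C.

Equal length when α₁L₁ΔT − α₂L₂ΔT = L₂ − L₁ = 1.48×10⁻² m
α₁L₁ = 6.88982×10⁻⁵, α₂L₂ = 1.2502838×10⁻⁶ → Δ(αL) = 6.76479162×10⁻⁵ m/K
ΔT = 1.48×10⁻² / 6.76479162×10⁻⁵ = 218.780 K, so T = 14.0 + 218.780 = 232.780 °C

T = 232.8 °C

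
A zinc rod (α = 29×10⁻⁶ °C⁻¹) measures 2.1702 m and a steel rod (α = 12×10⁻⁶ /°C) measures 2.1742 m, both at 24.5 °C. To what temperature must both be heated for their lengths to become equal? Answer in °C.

L₁(1 + α₁ΔT) = L₂(1 + α₂ΔT) ⇒ ΔT = (L₂ − L₁)/(α₁L₁ − α₂L₂)
L₂ − L₁ = 2.1742 − 2.1702 = 4.00×10⁻³ m
α₁L₁ − α₂L₂ = 29×10⁻⁶×2.1702 − 12×10⁻⁶×2.1742 = 3.68454×10⁻⁵ m/K
ΔT = 4.00×10⁻³ / 3.68454×10⁻⁵ = 108.562 K
T = 24.5 + 108.562 = 133.062 °C

T = 133.1 °C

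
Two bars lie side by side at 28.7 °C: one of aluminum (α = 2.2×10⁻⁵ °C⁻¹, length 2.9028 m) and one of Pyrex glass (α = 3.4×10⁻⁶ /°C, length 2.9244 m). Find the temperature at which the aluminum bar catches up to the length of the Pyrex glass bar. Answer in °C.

L₁(1 + α₁ΔT) = L₂(1 + α₂ΔT) ⇒ ΔT = (L₂ − L₁)/(α₁L₁ − α₂L₂)
L₂ − L₁ = 2.9244 − 2.9028 = 2.16×10⁻² m
α₁L₁ − α₂L₂ = 2.2×10⁻⁵×2.9028 − 3.4×10⁻⁶×2.9244 = 5.391864×10⁻⁵ m/K
ΔT = 2.16×10⁻² / 5.391864×10⁻⁵ = 400.604 K
T = 28.7 + 400.604 = 429.304 °C

T = 429.3 °C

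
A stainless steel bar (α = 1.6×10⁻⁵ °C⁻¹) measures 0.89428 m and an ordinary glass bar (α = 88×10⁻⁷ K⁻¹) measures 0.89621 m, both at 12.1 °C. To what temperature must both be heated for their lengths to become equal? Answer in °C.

Equal length when α₁L₁ΔT − α₂L₂ΔT = L₂ − L₁ = 1.93×10⁻³ m
α₁L₁ = 1.430848×10⁻⁵, α₂L₂ = 7.886648×10⁻⁶ → Δ(αL) = 6.421832×10⁻⁶ m/K
ΔT = 1.93×10⁻³ / 6.421832×10⁻⁶ = 300.537 K, so T = 12.1 + 300.537 = 312.637 °C

T = 312.6 °C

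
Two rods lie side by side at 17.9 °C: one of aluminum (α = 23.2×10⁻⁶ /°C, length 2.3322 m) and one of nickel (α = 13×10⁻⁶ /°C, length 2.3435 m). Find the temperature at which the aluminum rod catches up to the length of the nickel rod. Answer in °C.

L₁(1 + α₁ΔT) = L₂(1 + α₂ΔT) ⇒ ΔT = (L₂ − L₁)/(α₁L₁ − α₂L₂)
L₂ − L₁ = 2.3435 − 2.3322 = 1.13×10⁻² m
α₁L₁ − α₂L₂ = 23.2×10⁻⁶×2.3322 − 13×10⁻⁶×2.3435 = 2.364154×10⁻⁵ m/K
ΔT = 1.13×10⁻² / 2.364154×10⁻⁵ = 477.972 K
T = 17.9 + 477.972 = 495.872 °C

T = 495.9 °C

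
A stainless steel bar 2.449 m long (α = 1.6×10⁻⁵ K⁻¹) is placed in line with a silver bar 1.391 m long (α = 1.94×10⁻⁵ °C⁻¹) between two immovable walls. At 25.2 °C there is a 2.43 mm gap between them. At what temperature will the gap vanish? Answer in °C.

Gap closes when ΔL₁ + ΔL₂ = 2.43 mm = 2.43×10⁻³ m
(α₁L₁ + α₂L₂)ΔT = g
α₁L₁ + α₂L₂ = 1.6×10⁻⁵×2.449 + 1.94×10⁻⁵×1.391 = 6.61694×10⁻⁵ m/K
ΔT = 2.43×10⁻³ / 6.61694×10⁻⁵ = 36.724 K
T = 25.2 + 36.724 = 61.924 °C

T = 61.9 °C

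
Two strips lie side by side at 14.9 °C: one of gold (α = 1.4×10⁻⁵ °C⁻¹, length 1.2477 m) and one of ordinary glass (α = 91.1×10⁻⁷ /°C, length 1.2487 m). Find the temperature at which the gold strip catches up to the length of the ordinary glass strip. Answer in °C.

L₁(1 + α₁ΔT) = L₂(1 + α₂ΔT) ⇒ ΔT = (L₂ − L₁)/(α₁L₁ − α₂L₂)
L₂ − L₁ = 1.2487 − 1.2477 = 1.00×10⁻³ m
α₁L₁ − α₂L₂ = 1.4×10⁻⁵×1.2477 − 91.1×10⁻⁷×1.2487 = 6.092143×10⁻⁶ m/K
ΔT = 1.00×10⁻³ / 6.092143×10⁻⁶ = 164.146 K
T = 14.9 + 164.146 = 179.046 °C

T = 179.0 °C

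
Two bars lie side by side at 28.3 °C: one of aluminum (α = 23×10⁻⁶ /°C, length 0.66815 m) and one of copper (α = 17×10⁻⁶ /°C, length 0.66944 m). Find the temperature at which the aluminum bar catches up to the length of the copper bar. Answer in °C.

T = 351.9 °C

L₁(1 + α₁ΔT) = L₂(1 + α₂ΔT) ⇒ ΔT = (L₂ − L₁)/(α₁L₁ − α₂L₂)
L₂ − L₁ = 0.66944 − 0.66815 = 1.29×10⁻³ m
α₁L₁ − α₂L₂ = 23×10⁻⁶×0.66815 − 17×10⁻⁶×0.66944 = 3.98697×10⁻⁶ m/K
ΔT = 1.29×10⁻³ / 3.98697×10⁻⁶ = 323.554 K
T = 28.3 + 323.554 = 351.854 °C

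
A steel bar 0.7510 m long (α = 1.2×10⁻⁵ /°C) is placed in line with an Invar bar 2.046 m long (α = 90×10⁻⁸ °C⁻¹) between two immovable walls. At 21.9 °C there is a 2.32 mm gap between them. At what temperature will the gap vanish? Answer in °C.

Gap closes when ΔL₁ + ΔL₂ = 2.32 mm = 2.32×10⁻³ m
(α₁L₁ + α₂L₂)ΔT = g
α₁L₁ + α₂L₂ = 1.2×10⁻⁵×0.7510 + 90×10⁻⁸×2.046 = 1.08534×10⁻⁵ m/K
ΔT = 2.32×10⁻³ / 1.08534×10⁻⁵ = 213.76 K
T = 21.9 + 213.76 = 235.66 °C

T = 236 °C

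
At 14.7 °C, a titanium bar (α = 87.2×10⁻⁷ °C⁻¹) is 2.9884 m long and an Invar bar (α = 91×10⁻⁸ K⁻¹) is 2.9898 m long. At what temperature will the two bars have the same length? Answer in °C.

Equal length when α₁L₁ΔT − α₂L₂ΔT = L₂ − L₁ = 1.40×10⁻³ m
α₁L₁ = 2.6058848×10⁻⁵, α₂L₂ = 2.720718×10⁻⁶ → Δ(αL) = 2.333813×10⁻⁵ m/K
ΔT = 1.40×10⁻³ / 2.333813×10⁻⁵ = 59.9877 K, so T = 14.7 + 59.9877 = 74.6877 °C

T = 74.69 °C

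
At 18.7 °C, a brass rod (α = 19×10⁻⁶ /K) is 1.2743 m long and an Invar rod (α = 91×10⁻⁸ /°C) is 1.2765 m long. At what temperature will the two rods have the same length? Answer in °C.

L₁(1 + α₁ΔT) = L₂(1 + α₂ΔT) ⇒ ΔT = (L₂ − L₁)/(α₁L₁ − α₂L₂)
L₂ − L₁ = 1.2765 − 1.2743 = 2.20×10⁻³ m
α₁L₁ − α₂L₂ = 19×10⁻⁶×1.2743 − 91×10⁻⁸×1.2765 = 2.3050085×10⁻⁵ m/K
ΔT = 2.20×10⁻³ / 2.3050085×10⁻⁵ = 95.444 K
T = 18.7 + 95.444 = 114.144 °C

T = 114.1 °C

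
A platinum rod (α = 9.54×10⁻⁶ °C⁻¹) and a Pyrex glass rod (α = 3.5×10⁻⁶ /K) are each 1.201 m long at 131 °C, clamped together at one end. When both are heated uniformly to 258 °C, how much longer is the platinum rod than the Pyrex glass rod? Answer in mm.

0.921 mm

ΔT = 127 K
platinum: ΔL = 9.54×10⁻⁶ × 1.201 m × 127 = 1.4551×10⁻³ m = 1.4551 mm
Pyrex glass: ΔL = 3.5×10⁻⁶ × 1.201 m × 127 = 5.3384×10⁻⁴ m = 0.53384 mm
difference = 1.4551 − 0.53384 = 0.92126 mm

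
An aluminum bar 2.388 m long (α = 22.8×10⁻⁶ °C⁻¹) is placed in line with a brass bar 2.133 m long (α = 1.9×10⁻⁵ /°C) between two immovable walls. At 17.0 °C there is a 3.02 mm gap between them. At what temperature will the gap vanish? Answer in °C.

α₁L₁ = 5.44464×10⁻⁵ m/K, α₂L₂ = 4.0527×10⁻⁵ m/K → total 9.49734×10⁻⁵ m/K
ΔT = g/(α₁L₁+α₂L₂) = 3.02×10⁻³ / 9.49734×10⁻⁵ = 31.798 K
T = 17.0 + 31.798 = 48.798 °C

T = 48.8 °C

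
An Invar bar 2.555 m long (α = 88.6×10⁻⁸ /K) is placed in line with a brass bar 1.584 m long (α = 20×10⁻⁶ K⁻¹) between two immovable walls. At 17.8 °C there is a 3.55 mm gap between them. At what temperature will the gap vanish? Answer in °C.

T = 122 °C

Gap closes when ΔL₁ + ΔL₂ = 3.55 mm = 3.55×10⁻³ m
(α₁L₁ + α₂L₂)ΔT = g
α₁L₁ + α₂L₂ = 88.6×10⁻⁸×2.555 + 20×10⁻⁶×1.584 = 3.394373×10⁻⁵ m/K
ΔT = 3.55×10⁻³ / 3.394373×10⁻⁵ = 104.58 K
T = 17.8 + 104.58 = 122.38 °C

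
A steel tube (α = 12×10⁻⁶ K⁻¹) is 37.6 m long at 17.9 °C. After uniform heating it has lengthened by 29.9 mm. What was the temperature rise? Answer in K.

ΔL = αL₀ΔT ⇒ ΔT = ΔL / (αL₀)
ΔT = 29.9×10⁻³ m / (12×10⁻⁶ × 37.6 m) = 66.268 K

ΔT = 66.3 K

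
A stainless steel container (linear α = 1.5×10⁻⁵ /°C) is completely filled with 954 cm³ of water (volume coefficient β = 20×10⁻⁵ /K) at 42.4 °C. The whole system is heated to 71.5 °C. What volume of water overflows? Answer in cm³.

4.30 cm³

The container also expands: β_container ≈ 3α = 4.5×10⁻⁵ /K
Net overflow = V₀(β_liq − 3α_cont)ΔT
β − 3α = 2.00×10⁻⁴ − 4.5×10⁻⁵ = 1.55×10⁻⁴ /K; ΔT = 29.1 K
ΔV = 954 × 1.55×10⁻⁴ × 29.1 = 4.30 cm³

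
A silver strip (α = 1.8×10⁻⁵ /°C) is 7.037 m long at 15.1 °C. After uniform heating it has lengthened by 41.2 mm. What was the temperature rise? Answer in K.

ΔT = 325 K

ΔL = αL₀ΔT ⇒ ΔT = ΔL / (αL₀)
ΔT = 41.2×10⁻³ m / (1.8×10⁻⁵ × 7.037 m) = 325.26 K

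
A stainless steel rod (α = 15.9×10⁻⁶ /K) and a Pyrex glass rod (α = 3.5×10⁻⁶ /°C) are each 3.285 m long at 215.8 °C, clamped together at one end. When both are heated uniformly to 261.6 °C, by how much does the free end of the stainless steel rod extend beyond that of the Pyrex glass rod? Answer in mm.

ΔT = 45.8 K
stainless steel: ΔL = 15.9×10⁻⁶ × 3.285 m × 45.8 = 2.3922×10⁻³ m = 2.3922 mm
Pyrex glass: ΔL = 3.5×10⁻⁶ × 3.285 m × 45.8 = 5.2659×10⁻⁴ m = 0.52659 mm
difference = 2.3922 − 0.52659 = 1.86561 mm

1.87 mm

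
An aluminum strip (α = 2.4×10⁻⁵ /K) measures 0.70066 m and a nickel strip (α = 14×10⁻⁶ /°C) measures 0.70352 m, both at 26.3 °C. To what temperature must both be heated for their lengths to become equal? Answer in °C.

L₁(1 + α₁ΔT) = L₂(1 + α₂ΔT) ⇒ ΔT = (L₂ − L₁)/(α₁L₁ − α₂L₂)
L₂ − L₁ = 0.70352 − 0.70066 = 2.86×10⁻³ m
α₁L₁ − α₂L₂ = 2.4×10⁻⁵×0.70066 − 14×10⁻⁶×0.70352 = 6.96656×10⁻⁶ m/K
ΔT = 2.86×10⁻³ / 6.96656×10⁻⁶ = 410.533 K
T = 26.3 + 410.533 = 436.833 °C

T = 436.8 °C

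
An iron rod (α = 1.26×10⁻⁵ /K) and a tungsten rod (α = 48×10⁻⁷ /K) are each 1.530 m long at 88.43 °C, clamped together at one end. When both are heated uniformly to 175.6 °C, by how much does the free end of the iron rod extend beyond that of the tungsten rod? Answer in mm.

1.04 mm

ΔT = 87.17 K
iron: ΔL = 1.26×10⁻⁵ × 1.530 m × 87.17 = 1.6805×10⁻³ m = 1.6805 mm
tungsten: ΔL = 48×10⁻⁷ × 1.530 m × 87.17 = 6.4018×10⁻⁴ m = 0.64018 mm
difference = 1.6805 − 0.64018 = 1.04032 mm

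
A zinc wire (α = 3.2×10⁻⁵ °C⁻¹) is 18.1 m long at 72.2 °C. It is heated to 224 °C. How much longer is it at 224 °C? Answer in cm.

|ΔT| = |224 − 72.2| = 151.8 K
ΔL = αL₀ΔT = (3.2×10⁻⁵)(18.1)(151.8) = 8.79×10⁻² m

ΔL = 8.79 cm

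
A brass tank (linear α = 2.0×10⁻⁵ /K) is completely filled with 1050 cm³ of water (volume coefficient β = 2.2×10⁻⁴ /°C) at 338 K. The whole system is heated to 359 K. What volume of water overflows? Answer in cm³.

3.53 cm³

The tank also expands: β_container ≈ 3α = 6.0×10⁻⁵ /K
Net overflow = V₀(β_liq − 3α_cont)ΔT
β − 3α = 2.20×10⁻⁴ − 6.0×10⁻⁵ = 1.60×10⁻⁴ /K; ΔT = 21 K
ΔV = 1050 × 1.60×10⁻⁴ × 21 = 3.53 cm³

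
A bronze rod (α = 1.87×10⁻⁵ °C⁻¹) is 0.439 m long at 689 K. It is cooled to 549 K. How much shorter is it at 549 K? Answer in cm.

ΔL = 0.115 cm

|ΔT| = |549 − 689| = 140 K
ΔL = αL₀ΔT = (1.87×10⁻⁵)(0.439)(140) = 1.15×10⁻³ m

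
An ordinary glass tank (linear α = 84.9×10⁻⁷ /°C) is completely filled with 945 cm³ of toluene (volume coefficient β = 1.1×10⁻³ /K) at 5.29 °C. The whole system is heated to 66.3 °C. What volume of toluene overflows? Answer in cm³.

The tank also expands: β_container ≈ 3α = 2.547×10⁻⁵ /K
Net overflow = V₀(β_liq − 3α_cont)ΔT
β − 3α = 1.10×10⁻³ − 2.547×10⁻⁵ = 1.07453×10⁻³ /K; ΔT = 61.01 K
ΔV = 945 × 1.07453×10⁻³ × 61.01 = 62.0 cm³

62.0 cm³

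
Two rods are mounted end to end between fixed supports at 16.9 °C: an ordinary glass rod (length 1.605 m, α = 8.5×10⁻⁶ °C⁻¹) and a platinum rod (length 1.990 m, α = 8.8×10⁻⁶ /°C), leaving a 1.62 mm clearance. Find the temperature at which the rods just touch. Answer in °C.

T = 68.9 °C

Gap closes when ΔL₁ + ΔL₂ = 1.62 mm = 1.62×10⁻³ m
(α₁L₁ + α₂L₂)ΔT = g
α₁L₁ + α₂L₂ = 8.5×10⁻⁶×1.605 + 8.8×10⁻⁶×1.990 = 3.11545×10⁻⁵ m/K
ΔT = 1.62×10⁻³ / 3.11545×10⁻⁵ = 51.999 K
T = 16.9 + 51.999 = 68.899 °C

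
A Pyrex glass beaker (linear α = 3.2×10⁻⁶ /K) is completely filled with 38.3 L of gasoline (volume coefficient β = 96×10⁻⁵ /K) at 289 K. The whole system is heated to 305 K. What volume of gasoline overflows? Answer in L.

0.582 L

The beaker also expands: β_container ≈ 3α = 9.6×10⁻⁶ /K
Net overflow = V₀(β_liq − 3α_cont)ΔT
β − 3α = 9.60×10⁻⁴ − 9.6×10⁻⁶ = 9.504×10⁻⁴ /K; ΔT = 16 K
ΔV = 38.3 × 9.504×10⁻⁴ × 16 = 0.582 L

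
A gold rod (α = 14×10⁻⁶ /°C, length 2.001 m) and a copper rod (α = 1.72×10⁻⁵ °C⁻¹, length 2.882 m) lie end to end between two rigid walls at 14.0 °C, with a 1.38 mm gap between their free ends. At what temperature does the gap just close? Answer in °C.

T = 31.8 °C

Gap closes when ΔL₁ + ΔL₂ = 1.38 mm = 1.38×10⁻³ m
(α₁L₁ + α₂L₂)ΔT = g
α₁L₁ + α₂L₂ = 14×10⁻⁶×2.001 + 1.72×10⁻⁵×2.882 = 7.75844×10⁻⁵ m/K
ΔT = 1.38×10⁻³ / 7.75844×10⁻⁵ = 17.787 K
T = 14.0 + 17.787 = 31.787 °C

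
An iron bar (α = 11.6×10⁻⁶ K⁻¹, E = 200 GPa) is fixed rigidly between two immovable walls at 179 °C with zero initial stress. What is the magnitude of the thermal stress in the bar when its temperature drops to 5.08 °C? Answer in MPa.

σ = 403 MPa

Fully constrained: the free strain ε = αΔT is blocked, so σ = Eε = EαΔT.
|ΔT| = 173.92 K
σ = 200×10⁹ × 11.6×10⁻⁶ × 173.92 = 4.03×10⁸ Pa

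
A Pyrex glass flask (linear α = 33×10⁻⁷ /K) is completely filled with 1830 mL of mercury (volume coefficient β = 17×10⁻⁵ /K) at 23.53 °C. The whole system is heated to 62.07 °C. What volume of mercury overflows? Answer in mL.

11.3 mL

The flask also expands: β_container ≈ 3α = 9.9×10⁻⁶ /K
Net overflow = V₀(β_liq − 3α_cont)ΔT
β − 3α = 1.70×10⁻⁴ − 9.9×10⁻⁶ = 1.601×10⁻⁴ /K; ΔT = 38.54 K
ΔV = 1830 × 1.601×10⁻⁴ × 38.54 = 11.3 mL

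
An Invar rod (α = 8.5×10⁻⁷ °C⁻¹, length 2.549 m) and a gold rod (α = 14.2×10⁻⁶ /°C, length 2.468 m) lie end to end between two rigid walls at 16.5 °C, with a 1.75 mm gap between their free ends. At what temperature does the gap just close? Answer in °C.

α₁L₁ = 2.16665×10⁻⁶ m/K, α₂L₂ = 3.50456×10⁻⁵ m/K → total 3.721225×10⁻⁵ m/K
ΔT = g/(α₁L₁+α₂L₂) = 1.75×10⁻³ / 3.721225×10⁻⁵ = 47.028 K
T = 16.5 + 47.028 = 63.528 °C

T = 63.5 °C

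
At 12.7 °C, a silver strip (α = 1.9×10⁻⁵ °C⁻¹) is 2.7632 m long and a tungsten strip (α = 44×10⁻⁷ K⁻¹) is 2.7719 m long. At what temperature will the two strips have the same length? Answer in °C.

T = 228.6 °C

Equal length when α₁L₁ΔT − α₂L₂ΔT = L₂ − L₁ = 8.70×10⁻³ m
α₁L₁ = 5.25008×10⁻⁵, α₂L₂ = 1.219636×10⁻⁵ → Δ(αL) = 4.030444×10⁻⁵ m/K
ΔT = 8.70×10⁻³ / 4.030444×10⁻⁵ = 215.857 K, so T = 12.7 + 215.857 = 228.557 °C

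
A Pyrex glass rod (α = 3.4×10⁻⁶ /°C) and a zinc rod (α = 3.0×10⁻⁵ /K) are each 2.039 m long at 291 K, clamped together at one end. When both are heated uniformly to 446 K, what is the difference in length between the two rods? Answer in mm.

ΔT = 155 K
Pyrex glass: ΔL = 3.4×10⁻⁶ × 2.039 m × 155 = 1.0746×10⁻³ m = 1.0746 mm
zinc: ΔL = 3.0×10⁻⁵ × 2.039 m × 155 = 9.4814×10⁻³ m = 9.4814 mm
difference = 9.4814 − 1.0746 = 8.4068 mm

8.41 mm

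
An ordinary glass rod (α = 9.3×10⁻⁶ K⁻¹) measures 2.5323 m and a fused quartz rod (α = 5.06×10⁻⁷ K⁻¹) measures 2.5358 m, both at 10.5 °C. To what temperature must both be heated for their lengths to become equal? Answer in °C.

T = 167.7 °C

Equal length when α₁L₁ΔT − α₂L₂ΔT = L₂ − L₁ = 3.50×10⁻³ m
α₁L₁ = 2.355039×10⁻⁵, α₂L₂ = 1.2831148×10⁻⁶ → Δ(αL) = 2.22672752×10⁻⁵ m/K
ΔT = 3.50×10⁻³ / 2.22672752×10⁻⁵ = 157.181 K, so T = 10.5 + 157.181 = 167.681 °C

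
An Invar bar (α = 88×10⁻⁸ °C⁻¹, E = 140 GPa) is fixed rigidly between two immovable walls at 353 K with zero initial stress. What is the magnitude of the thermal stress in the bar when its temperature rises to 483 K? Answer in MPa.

σ = 16.0 MPa

Fully constrained: the free strain ε = αΔT is blocked, so σ = Eε = EαΔT.
|ΔT| = 130 K
σ = 140×10⁹ × 88×10⁻⁸ × 130 = 1.60×10⁷ Pa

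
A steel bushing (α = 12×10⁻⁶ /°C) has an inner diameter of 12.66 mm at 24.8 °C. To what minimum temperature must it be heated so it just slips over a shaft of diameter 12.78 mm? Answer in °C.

Required Δd = 12.78 − 12.66 = 0.12 mm
Δd = αd₀ΔT ⇒ ΔT = Δd/(αd₀) = 0.12 / (12×10⁻⁶ × 12.66) = 789.89 K
T_min = 24.8 + 789.89 = 814.69 °C

T = 815 °C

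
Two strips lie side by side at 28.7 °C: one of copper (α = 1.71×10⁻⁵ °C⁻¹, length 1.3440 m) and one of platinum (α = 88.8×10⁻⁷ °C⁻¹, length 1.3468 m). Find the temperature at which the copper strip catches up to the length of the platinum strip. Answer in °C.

T = 282.7 °C

Equal length when α₁L₁ΔT − α₂L₂ΔT = L₂ − L₁ = 2.80×10⁻³ m
α₁L₁ = 2.29824×10⁻⁵, α₂L₂ = 1.1959584×10⁻⁵ → Δ(αL) = 1.1022816×10⁻⁵ m/K
ΔT = 2.80×10⁻³ / 1.1022816×10⁻⁵ = 254.019 K, so T = 28.7 + 254.019 = 282.719 °C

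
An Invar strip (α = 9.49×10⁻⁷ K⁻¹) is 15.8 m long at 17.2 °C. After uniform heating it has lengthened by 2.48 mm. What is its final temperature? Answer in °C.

ΔL = αL₀ΔT ⇒ ΔT = ΔL / (αL₀)
ΔT = 2.48×10⁻³ m / (9.49×10⁻⁷ × 15.8 m) = 165.40 K
T = 17.2 + 165.40 = 182.60 °C

T = 183 °C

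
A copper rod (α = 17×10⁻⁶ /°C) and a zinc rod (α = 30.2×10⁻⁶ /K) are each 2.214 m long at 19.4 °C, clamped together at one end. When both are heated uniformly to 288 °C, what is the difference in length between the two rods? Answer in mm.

7.85 mm

ΔT = 268.6 K
copper: ΔL = 17×10⁻⁶ × 2.214 m × 268.6 = 1.0110×10⁻² m = 10.110 mm
zinc: ΔL = 30.2×10⁻⁶ × 2.214 m × 268.6 = 1.7959×10⁻² m = 17.959 mm
difference = 17.959 − 10.110 = 7.849 mm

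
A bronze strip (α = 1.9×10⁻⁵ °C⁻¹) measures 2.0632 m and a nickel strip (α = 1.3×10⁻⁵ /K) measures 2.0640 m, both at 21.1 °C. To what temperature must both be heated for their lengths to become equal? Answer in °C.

Equal length when α₁L₁ΔT − α₂L₂ΔT = L₂ − L₁ = 8.00×10⁻⁴ m
α₁L₁ = 3.92008×10⁻⁵, α₂L₂ = 2.6832×10⁻⁵ → Δ(αL) = 1.23688×10⁻⁵ m/K
ΔT = 8.00×10⁻⁴ / 1.23688×10⁻⁵ = 64.6789 K, so T = 21.1 + 64.6789 = 85.7789 °C

T = 85.78 °C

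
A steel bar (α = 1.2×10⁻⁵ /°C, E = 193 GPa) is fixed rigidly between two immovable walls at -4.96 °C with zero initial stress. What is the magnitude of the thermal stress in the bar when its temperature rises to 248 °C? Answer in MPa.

Fully constrained: the free strain ε = αΔT is blocked, so σ = Eε = EαΔT.
|ΔT| = 252.96 K
σ = 193×10⁹ × 1.2×10⁻⁵ × 252.96 = 5.86×10⁸ Pa

σ = 586 MPa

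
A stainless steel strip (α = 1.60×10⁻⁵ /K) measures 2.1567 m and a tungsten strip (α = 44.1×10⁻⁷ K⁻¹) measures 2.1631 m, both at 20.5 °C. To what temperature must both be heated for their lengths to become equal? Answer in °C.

Equal length when α₁L₁ΔT − α₂L₂ΔT = L₂ − L₁ = 6.40×10⁻³ m
α₁L₁ = 3.45072×10⁻⁵, α₂L₂ = 9.539271×10⁻⁶ → Δ(αL) = 2.4967929×10⁻⁵ m/K
ΔT = 6.40×10⁻³ / 2.4967929×10⁻⁵ = 256.329 K, so T = 20.5 + 256.329 = 276.829 °C

T = 276.8 °C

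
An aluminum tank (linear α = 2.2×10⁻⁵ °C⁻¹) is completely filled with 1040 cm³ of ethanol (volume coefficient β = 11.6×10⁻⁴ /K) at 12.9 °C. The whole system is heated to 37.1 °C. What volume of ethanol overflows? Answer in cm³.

The tank also expands: β_container ≈ 3α = 6.6×10⁻⁵ /K
Net overflow = V₀(β_liq − 3α_cont)ΔT
β − 3α = 1.16×10⁻³ − 6.6×10⁻⁵ = 1.094×10⁻³ /K; ΔT = 24.2 K
ΔV = 1040 × 1.094×10⁻³ × 24.2 = 27.5 cm³

27.5 cm³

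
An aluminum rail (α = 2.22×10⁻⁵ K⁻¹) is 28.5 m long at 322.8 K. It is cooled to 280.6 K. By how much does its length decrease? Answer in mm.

|ΔT| = |280.6 − 322.8| = 42.2 K
ΔL = αL₀ΔT = (2.22×10⁻⁵)(28.5)(42.2) = 2.67×10⁻² m

ΔL = 26.7 mm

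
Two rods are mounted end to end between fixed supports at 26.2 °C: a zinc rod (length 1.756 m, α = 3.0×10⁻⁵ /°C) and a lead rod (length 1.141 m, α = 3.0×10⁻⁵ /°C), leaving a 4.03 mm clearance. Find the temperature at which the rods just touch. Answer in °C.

T = 72.6 °C

Gap closes when ΔL₁ + ΔL₂ = 4.03 mm = 4.03×10⁻³ m
(α₁L₁ + α₂L₂)ΔT = g
α₁L₁ + α₂L₂ = 3.0×10⁻⁵×1.756 + 3.0×10⁻⁵×1.141 = 8.691×10⁻⁵ m/K
ΔT = 4.03×10⁻³ / 8.691×10⁻⁵ = 46.370 K
T = 26.2 + 46.370 = 72.570 °C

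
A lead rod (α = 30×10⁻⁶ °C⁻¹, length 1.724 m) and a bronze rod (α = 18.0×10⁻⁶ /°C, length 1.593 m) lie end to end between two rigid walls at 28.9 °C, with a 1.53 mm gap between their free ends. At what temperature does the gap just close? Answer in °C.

Gap closes when ΔL₁ + ΔL₂ = 1.53 mm = 1.53×10⁻³ m
(α₁L₁ + α₂L₂)ΔT = g
α₁L₁ + α₂L₂ = 30×10⁻⁶×1.724 + 18.0×10⁻⁶×1.593 = 8.0394×10⁻⁵ m/K
ΔT = 1.53×10⁻³ / 8.0394×10⁻⁵ = 19.031 K
T = 28.9 + 19.031 = 47.931 °C

T = 47.9 °C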